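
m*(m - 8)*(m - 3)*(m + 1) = m^4 - 10*m^3 + 13*m^2 + 24*m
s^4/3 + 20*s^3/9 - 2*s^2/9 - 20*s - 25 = (s/3 + 1)*(s - 3)*(s + 5/3)*(s + 5)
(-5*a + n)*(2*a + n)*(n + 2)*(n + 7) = -10*a^2*n^2 - 90*a^2*n - 140*a^2 - 3*a*n^3 - 27*a*n^2 - 42*a*n + n^4 + 9*n^3 + 14*n^2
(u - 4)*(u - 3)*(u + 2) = u^3 - 5*u^2 - 2*u + 24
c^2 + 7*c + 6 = (c + 1)*(c + 6)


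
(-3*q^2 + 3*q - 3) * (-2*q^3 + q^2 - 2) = 6*q^5 - 9*q^4 + 9*q^3 + 3*q^2 - 6*q + 6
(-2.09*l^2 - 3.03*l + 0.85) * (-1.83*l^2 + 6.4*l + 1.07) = 3.8247*l^4 - 7.8311*l^3 - 23.1838*l^2 + 2.1979*l + 0.9095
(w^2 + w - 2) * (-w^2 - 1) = -w^4 - w^3 + w^2 - w + 2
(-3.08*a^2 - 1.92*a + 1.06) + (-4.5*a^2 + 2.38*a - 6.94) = -7.58*a^2 + 0.46*a - 5.88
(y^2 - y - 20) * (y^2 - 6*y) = y^4 - 7*y^3 - 14*y^2 + 120*y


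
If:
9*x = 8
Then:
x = 8/9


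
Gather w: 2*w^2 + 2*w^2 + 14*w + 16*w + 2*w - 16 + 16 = 4*w^2 + 32*w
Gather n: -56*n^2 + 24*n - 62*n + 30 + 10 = -56*n^2 - 38*n + 40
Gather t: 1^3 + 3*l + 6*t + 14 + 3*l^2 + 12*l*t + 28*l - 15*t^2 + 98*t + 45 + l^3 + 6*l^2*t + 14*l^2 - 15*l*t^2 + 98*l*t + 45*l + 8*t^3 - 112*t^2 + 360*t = l^3 + 17*l^2 + 76*l + 8*t^3 + t^2*(-15*l - 127) + t*(6*l^2 + 110*l + 464) + 60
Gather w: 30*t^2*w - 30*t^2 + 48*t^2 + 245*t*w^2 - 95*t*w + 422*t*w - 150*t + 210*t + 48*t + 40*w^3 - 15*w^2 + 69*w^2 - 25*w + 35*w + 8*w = 18*t^2 + 108*t + 40*w^3 + w^2*(245*t + 54) + w*(30*t^2 + 327*t + 18)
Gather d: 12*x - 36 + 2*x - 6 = 14*x - 42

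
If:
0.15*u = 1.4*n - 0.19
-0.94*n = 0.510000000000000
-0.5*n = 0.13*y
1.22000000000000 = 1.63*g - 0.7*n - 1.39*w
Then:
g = 0.852760736196319*w + 0.515467954575121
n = -0.54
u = -6.33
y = 2.09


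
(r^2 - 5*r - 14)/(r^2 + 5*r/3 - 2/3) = 3*(r - 7)/(3*r - 1)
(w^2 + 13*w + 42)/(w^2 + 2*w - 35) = (w + 6)/(w - 5)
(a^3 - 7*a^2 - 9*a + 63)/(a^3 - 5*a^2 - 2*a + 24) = (a^2 - 4*a - 21)/(a^2 - 2*a - 8)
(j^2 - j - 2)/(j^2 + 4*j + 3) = (j - 2)/(j + 3)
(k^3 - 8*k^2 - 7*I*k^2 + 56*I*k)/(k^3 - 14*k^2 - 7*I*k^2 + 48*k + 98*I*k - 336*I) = k/(k - 6)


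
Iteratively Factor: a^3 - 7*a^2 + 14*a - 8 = (a - 1)*(a^2 - 6*a + 8) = (a - 2)*(a - 1)*(a - 4)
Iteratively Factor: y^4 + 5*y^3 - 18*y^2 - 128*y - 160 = (y + 2)*(y^3 + 3*y^2 - 24*y - 80) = (y + 2)*(y + 4)*(y^2 - y - 20) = (y + 2)*(y + 4)^2*(y - 5)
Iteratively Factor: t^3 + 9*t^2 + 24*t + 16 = (t + 4)*(t^2 + 5*t + 4) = (t + 4)^2*(t + 1)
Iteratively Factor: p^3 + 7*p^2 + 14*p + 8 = (p + 4)*(p^2 + 3*p + 2) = (p + 2)*(p + 4)*(p + 1)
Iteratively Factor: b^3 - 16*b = (b - 4)*(b^2 + 4*b) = b*(b - 4)*(b + 4)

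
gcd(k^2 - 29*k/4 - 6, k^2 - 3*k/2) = 1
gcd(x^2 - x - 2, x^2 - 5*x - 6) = x + 1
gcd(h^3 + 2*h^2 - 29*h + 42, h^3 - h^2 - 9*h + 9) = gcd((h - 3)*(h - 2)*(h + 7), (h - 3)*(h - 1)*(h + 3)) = h - 3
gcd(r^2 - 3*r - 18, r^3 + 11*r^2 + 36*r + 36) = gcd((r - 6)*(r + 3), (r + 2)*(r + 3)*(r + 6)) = r + 3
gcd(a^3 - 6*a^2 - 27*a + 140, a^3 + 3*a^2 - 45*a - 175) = a^2 - 2*a - 35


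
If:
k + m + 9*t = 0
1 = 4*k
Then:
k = 1/4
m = -9*t - 1/4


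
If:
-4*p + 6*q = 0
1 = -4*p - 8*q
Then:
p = -3/28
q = -1/14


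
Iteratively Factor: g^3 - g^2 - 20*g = (g - 5)*(g^2 + 4*g) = g*(g - 5)*(g + 4)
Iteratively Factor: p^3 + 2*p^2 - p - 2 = (p + 1)*(p^2 + p - 2) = (p + 1)*(p + 2)*(p - 1)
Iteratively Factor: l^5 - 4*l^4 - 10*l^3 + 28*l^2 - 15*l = (l - 1)*(l^4 - 3*l^3 - 13*l^2 + 15*l) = (l - 1)*(l + 3)*(l^3 - 6*l^2 + 5*l) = l*(l - 1)*(l + 3)*(l^2 - 6*l + 5) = l*(l - 1)^2*(l + 3)*(l - 5)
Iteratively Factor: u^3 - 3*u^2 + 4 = (u - 2)*(u^2 - u - 2) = (u - 2)^2*(u + 1)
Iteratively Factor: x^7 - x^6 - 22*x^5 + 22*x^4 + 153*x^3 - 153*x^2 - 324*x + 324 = (x + 3)*(x^6 - 4*x^5 - 10*x^4 + 52*x^3 - 3*x^2 - 144*x + 108) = (x + 3)^2*(x^5 - 7*x^4 + 11*x^3 + 19*x^2 - 60*x + 36) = (x + 2)*(x + 3)^2*(x^4 - 9*x^3 + 29*x^2 - 39*x + 18) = (x - 3)*(x + 2)*(x + 3)^2*(x^3 - 6*x^2 + 11*x - 6) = (x - 3)*(x - 2)*(x + 2)*(x + 3)^2*(x^2 - 4*x + 3) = (x - 3)^2*(x - 2)*(x + 2)*(x + 3)^2*(x - 1)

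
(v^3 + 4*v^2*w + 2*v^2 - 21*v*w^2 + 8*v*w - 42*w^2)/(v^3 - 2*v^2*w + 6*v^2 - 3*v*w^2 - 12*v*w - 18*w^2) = (v^2 + 7*v*w + 2*v + 14*w)/(v^2 + v*w + 6*v + 6*w)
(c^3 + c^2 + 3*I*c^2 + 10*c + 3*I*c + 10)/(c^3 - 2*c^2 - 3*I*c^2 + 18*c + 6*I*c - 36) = (c^3 + c^2*(1 + 3*I) + c*(10 + 3*I) + 10)/(c^3 - c^2*(2 + 3*I) + 6*c*(3 + I) - 36)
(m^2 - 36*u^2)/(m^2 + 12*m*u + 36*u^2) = (m - 6*u)/(m + 6*u)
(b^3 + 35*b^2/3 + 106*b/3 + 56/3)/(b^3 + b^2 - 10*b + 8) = (3*b^2 + 23*b + 14)/(3*(b^2 - 3*b + 2))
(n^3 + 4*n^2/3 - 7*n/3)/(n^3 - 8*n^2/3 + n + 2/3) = n*(3*n + 7)/(3*n^2 - 5*n - 2)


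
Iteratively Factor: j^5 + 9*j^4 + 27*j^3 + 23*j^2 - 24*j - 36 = (j + 3)*(j^4 + 6*j^3 + 9*j^2 - 4*j - 12) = (j + 2)*(j + 3)*(j^3 + 4*j^2 + j - 6) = (j + 2)*(j + 3)^2*(j^2 + j - 2) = (j - 1)*(j + 2)*(j + 3)^2*(j + 2)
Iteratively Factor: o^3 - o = (o - 1)*(o^2 + o) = (o - 1)*(o + 1)*(o)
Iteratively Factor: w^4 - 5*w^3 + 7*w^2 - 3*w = (w - 1)*(w^3 - 4*w^2 + 3*w) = (w - 3)*(w - 1)*(w^2 - w) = (w - 3)*(w - 1)^2*(w)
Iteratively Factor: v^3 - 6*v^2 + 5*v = (v)*(v^2 - 6*v + 5) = v*(v - 1)*(v - 5)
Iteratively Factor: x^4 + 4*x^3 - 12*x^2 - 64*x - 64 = (x + 2)*(x^3 + 2*x^2 - 16*x - 32) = (x + 2)^2*(x^2 - 16) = (x - 4)*(x + 2)^2*(x + 4)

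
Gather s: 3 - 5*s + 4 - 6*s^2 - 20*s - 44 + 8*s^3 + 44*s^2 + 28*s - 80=8*s^3 + 38*s^2 + 3*s - 117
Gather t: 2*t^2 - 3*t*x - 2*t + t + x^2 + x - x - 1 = 2*t^2 + t*(-3*x - 1) + x^2 - 1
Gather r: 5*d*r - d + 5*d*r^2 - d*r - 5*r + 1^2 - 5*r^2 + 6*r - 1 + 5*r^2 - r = 5*d*r^2 + 4*d*r - d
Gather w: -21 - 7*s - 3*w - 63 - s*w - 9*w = -7*s + w*(-s - 12) - 84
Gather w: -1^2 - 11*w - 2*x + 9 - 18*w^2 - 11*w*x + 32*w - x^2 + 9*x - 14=-18*w^2 + w*(21 - 11*x) - x^2 + 7*x - 6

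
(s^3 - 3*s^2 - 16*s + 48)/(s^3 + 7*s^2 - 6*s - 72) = (s - 4)/(s + 6)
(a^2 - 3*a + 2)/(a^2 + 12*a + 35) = (a^2 - 3*a + 2)/(a^2 + 12*a + 35)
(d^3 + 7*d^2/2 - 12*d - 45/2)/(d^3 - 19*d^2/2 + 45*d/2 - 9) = (2*d^2 + 13*d + 15)/(2*d^2 - 13*d + 6)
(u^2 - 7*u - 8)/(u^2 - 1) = (u - 8)/(u - 1)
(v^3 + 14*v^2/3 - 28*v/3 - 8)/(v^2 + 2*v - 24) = (3*v^2 - 4*v - 4)/(3*(v - 4))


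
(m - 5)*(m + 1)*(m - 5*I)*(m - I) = m^4 - 4*m^3 - 6*I*m^3 - 10*m^2 + 24*I*m^2 + 20*m + 30*I*m + 25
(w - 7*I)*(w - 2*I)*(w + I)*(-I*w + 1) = -I*w^4 - 7*w^3 - 3*I*w^2 - 19*w - 14*I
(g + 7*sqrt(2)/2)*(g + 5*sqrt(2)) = g^2 + 17*sqrt(2)*g/2 + 35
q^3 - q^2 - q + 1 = (q - 1)^2*(q + 1)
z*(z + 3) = z^2 + 3*z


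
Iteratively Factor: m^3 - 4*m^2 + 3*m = (m - 1)*(m^2 - 3*m) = (m - 3)*(m - 1)*(m)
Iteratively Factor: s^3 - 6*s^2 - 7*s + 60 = (s - 4)*(s^2 - 2*s - 15) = (s - 4)*(s + 3)*(s - 5)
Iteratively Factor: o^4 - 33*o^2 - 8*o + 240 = (o - 5)*(o^3 + 5*o^2 - 8*o - 48) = (o - 5)*(o - 3)*(o^2 + 8*o + 16) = (o - 5)*(o - 3)*(o + 4)*(o + 4)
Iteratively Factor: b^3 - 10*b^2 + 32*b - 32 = (b - 4)*(b^2 - 6*b + 8) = (b - 4)*(b - 2)*(b - 4)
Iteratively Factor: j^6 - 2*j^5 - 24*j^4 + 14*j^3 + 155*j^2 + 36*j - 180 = (j + 2)*(j^5 - 4*j^4 - 16*j^3 + 46*j^2 + 63*j - 90) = (j + 2)*(j + 3)*(j^4 - 7*j^3 + 5*j^2 + 31*j - 30) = (j - 5)*(j + 2)*(j + 3)*(j^3 - 2*j^2 - 5*j + 6) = (j - 5)*(j - 1)*(j + 2)*(j + 3)*(j^2 - j - 6) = (j - 5)*(j - 3)*(j - 1)*(j + 2)*(j + 3)*(j + 2)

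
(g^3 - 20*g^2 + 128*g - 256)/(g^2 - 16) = (g^2 - 16*g + 64)/(g + 4)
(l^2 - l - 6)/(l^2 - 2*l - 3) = (l + 2)/(l + 1)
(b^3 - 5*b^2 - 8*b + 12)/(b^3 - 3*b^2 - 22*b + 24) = (b + 2)/(b + 4)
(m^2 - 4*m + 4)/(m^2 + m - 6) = (m - 2)/(m + 3)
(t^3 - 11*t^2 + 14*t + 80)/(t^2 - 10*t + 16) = (t^2 - 3*t - 10)/(t - 2)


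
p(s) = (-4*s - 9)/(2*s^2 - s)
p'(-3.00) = -0.10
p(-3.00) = 0.14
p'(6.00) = 0.11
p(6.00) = -0.50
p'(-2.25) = -0.32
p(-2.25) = 0.00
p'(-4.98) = 0.00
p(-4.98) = 0.20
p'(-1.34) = -1.76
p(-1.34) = -0.74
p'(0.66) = 409.03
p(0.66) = -55.11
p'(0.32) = 251.62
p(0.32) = 89.24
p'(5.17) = 0.17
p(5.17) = -0.61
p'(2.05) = 2.44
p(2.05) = -2.71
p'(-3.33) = -0.06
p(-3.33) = 0.17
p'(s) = (1 - 4*s)*(-4*s - 9)/(2*s^2 - s)^2 - 4/(2*s^2 - s)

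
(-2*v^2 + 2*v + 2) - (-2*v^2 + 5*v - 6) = 8 - 3*v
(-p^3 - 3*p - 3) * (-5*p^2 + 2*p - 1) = 5*p^5 - 2*p^4 + 16*p^3 + 9*p^2 - 3*p + 3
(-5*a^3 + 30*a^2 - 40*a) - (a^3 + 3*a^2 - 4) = -6*a^3 + 27*a^2 - 40*a + 4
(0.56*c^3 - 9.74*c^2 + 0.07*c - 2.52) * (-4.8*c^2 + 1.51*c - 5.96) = -2.688*c^5 + 47.5976*c^4 - 18.381*c^3 + 70.2521*c^2 - 4.2224*c + 15.0192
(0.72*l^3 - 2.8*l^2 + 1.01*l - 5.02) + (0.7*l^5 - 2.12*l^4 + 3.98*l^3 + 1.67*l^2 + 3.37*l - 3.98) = 0.7*l^5 - 2.12*l^4 + 4.7*l^3 - 1.13*l^2 + 4.38*l - 9.0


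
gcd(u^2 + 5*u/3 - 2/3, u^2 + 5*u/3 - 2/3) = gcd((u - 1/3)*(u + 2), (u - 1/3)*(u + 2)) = u^2 + 5*u/3 - 2/3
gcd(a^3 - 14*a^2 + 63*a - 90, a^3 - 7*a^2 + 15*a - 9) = a - 3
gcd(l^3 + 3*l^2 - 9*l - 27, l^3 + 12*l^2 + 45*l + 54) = l^2 + 6*l + 9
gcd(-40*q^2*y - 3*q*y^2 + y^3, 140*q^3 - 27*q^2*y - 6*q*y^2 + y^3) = 5*q + y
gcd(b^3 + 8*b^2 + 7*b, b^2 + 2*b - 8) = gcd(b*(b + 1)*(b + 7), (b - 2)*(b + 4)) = 1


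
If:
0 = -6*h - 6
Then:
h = -1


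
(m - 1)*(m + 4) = m^2 + 3*m - 4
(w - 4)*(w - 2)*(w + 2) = w^3 - 4*w^2 - 4*w + 16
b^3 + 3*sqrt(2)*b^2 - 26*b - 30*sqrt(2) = (b - 3*sqrt(2))*(b + sqrt(2))*(b + 5*sqrt(2))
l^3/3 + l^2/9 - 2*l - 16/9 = (l/3 + 1/3)*(l - 8/3)*(l + 2)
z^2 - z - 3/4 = (z - 3/2)*(z + 1/2)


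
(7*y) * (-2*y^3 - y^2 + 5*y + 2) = -14*y^4 - 7*y^3 + 35*y^2 + 14*y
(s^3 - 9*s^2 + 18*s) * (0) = 0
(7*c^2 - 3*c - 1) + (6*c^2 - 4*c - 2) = 13*c^2 - 7*c - 3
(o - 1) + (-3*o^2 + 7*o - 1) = -3*o^2 + 8*o - 2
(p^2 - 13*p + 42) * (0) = 0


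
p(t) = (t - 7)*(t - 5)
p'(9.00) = 6.00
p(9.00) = 8.00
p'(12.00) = 12.00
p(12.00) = 35.00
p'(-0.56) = -13.12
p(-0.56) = 42.03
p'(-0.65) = -13.30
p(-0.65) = 43.22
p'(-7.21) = -26.42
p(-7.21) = 173.50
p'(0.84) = -10.32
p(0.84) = 25.63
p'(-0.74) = -13.48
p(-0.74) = 44.43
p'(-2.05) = -16.10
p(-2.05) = 63.80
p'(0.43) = -11.14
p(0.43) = 30.02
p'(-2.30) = -16.60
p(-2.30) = 67.89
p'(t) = 2*t - 12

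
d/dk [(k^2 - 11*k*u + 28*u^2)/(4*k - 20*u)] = (k^2 - 10*k*u + 27*u^2)/(4*(k^2 - 10*k*u + 25*u^2))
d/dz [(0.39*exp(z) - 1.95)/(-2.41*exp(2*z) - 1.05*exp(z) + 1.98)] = (0.9399*exp(2*z) - 9.399*exp(z) - 1.2753)*exp(z)/(5.8081*exp(4*z) + 5.061*exp(3*z) - 8.4411*exp(2*z) - 4.158*exp(z) + 3.9204)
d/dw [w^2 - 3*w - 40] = 2*w - 3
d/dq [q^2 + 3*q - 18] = 2*q + 3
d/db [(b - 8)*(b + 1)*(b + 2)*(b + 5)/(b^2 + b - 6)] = (2*b^5 + 3*b^4 - 24*b^3 + 79*b^2 + 724*b + 836)/(b^4 + 2*b^3 - 11*b^2 - 12*b + 36)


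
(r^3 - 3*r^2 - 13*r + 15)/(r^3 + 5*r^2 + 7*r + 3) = (r^2 - 6*r + 5)/(r^2 + 2*r + 1)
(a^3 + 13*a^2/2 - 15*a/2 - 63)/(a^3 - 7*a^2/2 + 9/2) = (2*a^2 + 19*a + 42)/(2*a^2 - a - 3)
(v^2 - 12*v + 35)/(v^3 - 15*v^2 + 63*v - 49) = (v - 5)/(v^2 - 8*v + 7)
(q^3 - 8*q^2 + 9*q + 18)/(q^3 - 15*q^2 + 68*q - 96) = (q^2 - 5*q - 6)/(q^2 - 12*q + 32)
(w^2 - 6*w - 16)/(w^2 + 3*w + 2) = (w - 8)/(w + 1)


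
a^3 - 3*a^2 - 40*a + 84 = (a - 7)*(a - 2)*(a + 6)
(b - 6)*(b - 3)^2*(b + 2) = b^4 - 10*b^3 + 21*b^2 + 36*b - 108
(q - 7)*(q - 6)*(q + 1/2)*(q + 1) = q^4 - 23*q^3/2 + 23*q^2 + 113*q/2 + 21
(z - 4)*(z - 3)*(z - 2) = z^3 - 9*z^2 + 26*z - 24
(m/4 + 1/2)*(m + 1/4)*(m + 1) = m^3/4 + 13*m^2/16 + 11*m/16 + 1/8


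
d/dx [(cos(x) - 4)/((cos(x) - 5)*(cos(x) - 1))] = (cos(x)^2 - 8*cos(x) + 19)*sin(x)/((cos(x) - 5)^2*(cos(x) - 1)^2)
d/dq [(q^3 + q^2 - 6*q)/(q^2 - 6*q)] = q*(q - 12)/(q^2 - 12*q + 36)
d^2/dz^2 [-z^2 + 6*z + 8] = -2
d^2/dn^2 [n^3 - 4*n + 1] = 6*n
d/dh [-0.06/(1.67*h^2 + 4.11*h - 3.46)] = (0.2004*h + 0.2466)/(1.67*h^2 + 4.11*h - 3.46)^2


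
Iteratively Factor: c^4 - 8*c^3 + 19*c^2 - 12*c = (c)*(c^3 - 8*c^2 + 19*c - 12) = c*(c - 1)*(c^2 - 7*c + 12) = c*(c - 4)*(c - 1)*(c - 3)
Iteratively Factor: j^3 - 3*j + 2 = (j + 2)*(j^2 - 2*j + 1) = (j - 1)*(j + 2)*(j - 1)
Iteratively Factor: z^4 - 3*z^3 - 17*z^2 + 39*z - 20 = (z - 1)*(z^3 - 2*z^2 - 19*z + 20) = (z - 1)^2*(z^2 - z - 20) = (z - 5)*(z - 1)^2*(z + 4)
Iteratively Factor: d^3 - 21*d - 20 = (d + 4)*(d^2 - 4*d - 5) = (d + 1)*(d + 4)*(d - 5)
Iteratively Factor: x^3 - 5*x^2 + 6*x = (x)*(x^2 - 5*x + 6) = x*(x - 2)*(x - 3)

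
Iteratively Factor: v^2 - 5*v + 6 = (v - 3)*(v - 2)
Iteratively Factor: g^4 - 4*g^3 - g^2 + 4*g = (g - 4)*(g^3 - g) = (g - 4)*(g - 1)*(g^2 + g) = (g - 4)*(g - 1)*(g + 1)*(g)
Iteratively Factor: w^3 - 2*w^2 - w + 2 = (w - 2)*(w^2 - 1) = (w - 2)*(w + 1)*(w - 1)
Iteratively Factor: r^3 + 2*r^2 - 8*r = (r)*(r^2 + 2*r - 8) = r*(r - 2)*(r + 4)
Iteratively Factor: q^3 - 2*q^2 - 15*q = (q - 5)*(q^2 + 3*q) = q*(q - 5)*(q + 3)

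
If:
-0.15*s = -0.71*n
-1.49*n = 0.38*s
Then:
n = 0.00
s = 0.00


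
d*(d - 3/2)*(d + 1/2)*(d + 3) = d^4 + 2*d^3 - 15*d^2/4 - 9*d/4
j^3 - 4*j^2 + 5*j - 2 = (j - 2)*(j - 1)^2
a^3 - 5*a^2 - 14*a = a*(a - 7)*(a + 2)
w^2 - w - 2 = (w - 2)*(w + 1)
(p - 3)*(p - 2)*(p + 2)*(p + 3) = p^4 - 13*p^2 + 36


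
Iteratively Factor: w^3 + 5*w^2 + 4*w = (w + 4)*(w^2 + w) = w*(w + 4)*(w + 1)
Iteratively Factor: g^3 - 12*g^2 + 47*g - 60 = (g - 4)*(g^2 - 8*g + 15) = (g - 4)*(g - 3)*(g - 5)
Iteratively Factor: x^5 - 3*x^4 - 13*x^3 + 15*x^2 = (x)*(x^4 - 3*x^3 - 13*x^2 + 15*x) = x*(x + 3)*(x^3 - 6*x^2 + 5*x) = x*(x - 1)*(x + 3)*(x^2 - 5*x) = x*(x - 5)*(x - 1)*(x + 3)*(x)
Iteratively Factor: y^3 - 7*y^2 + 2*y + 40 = (y - 5)*(y^2 - 2*y - 8) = (y - 5)*(y - 4)*(y + 2)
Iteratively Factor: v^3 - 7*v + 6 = (v - 1)*(v^2 + v - 6) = (v - 2)*(v - 1)*(v + 3)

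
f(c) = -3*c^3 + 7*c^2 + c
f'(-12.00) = -1463.00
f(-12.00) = 6180.00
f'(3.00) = -38.00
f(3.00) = -15.00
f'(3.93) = -82.98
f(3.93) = -70.05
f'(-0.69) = -12.94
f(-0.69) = 3.63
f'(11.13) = -958.07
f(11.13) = -3257.98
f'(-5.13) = -307.67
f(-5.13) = 584.11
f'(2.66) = -25.44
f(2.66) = -4.27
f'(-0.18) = -1.81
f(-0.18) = 0.06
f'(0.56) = 6.02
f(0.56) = 2.23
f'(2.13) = -10.01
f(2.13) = 4.90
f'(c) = -9*c^2 + 14*c + 1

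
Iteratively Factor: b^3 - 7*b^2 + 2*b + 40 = (b - 5)*(b^2 - 2*b - 8) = (b - 5)*(b + 2)*(b - 4)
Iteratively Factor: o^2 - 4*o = (o)*(o - 4)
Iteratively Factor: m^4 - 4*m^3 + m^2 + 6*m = (m)*(m^3 - 4*m^2 + m + 6) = m*(m - 2)*(m^2 - 2*m - 3) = m*(m - 2)*(m + 1)*(m - 3)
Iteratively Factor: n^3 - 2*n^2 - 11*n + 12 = (n - 4)*(n^2 + 2*n - 3) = (n - 4)*(n - 1)*(n + 3)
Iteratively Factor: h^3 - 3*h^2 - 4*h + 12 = (h - 3)*(h^2 - 4) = (h - 3)*(h + 2)*(h - 2)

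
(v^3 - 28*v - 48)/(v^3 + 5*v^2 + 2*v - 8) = (v - 6)/(v - 1)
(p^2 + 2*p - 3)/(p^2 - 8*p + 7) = (p + 3)/(p - 7)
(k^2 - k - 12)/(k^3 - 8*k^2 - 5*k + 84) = 1/(k - 7)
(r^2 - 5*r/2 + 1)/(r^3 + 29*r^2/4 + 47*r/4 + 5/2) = 2*(2*r^2 - 5*r + 2)/(4*r^3 + 29*r^2 + 47*r + 10)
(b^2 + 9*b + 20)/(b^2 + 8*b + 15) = (b + 4)/(b + 3)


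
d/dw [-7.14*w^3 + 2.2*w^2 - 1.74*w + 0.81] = -21.42*w^2 + 4.4*w - 1.74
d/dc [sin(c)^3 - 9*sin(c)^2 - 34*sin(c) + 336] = (3*sin(c)^2 - 18*sin(c) - 34)*cos(c)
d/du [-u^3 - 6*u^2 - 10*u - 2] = -3*u^2 - 12*u - 10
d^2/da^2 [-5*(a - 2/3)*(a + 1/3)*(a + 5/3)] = -30*a - 40/3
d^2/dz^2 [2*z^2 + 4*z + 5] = 4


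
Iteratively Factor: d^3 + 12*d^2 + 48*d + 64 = (d + 4)*(d^2 + 8*d + 16) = (d + 4)^2*(d + 4)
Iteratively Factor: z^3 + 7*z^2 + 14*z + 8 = (z + 4)*(z^2 + 3*z + 2) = (z + 1)*(z + 4)*(z + 2)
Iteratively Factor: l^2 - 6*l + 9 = (l - 3)*(l - 3)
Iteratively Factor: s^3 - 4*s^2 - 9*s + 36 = (s + 3)*(s^2 - 7*s + 12) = (s - 4)*(s + 3)*(s - 3)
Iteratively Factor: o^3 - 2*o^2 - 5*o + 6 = (o - 1)*(o^2 - o - 6) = (o - 1)*(o + 2)*(o - 3)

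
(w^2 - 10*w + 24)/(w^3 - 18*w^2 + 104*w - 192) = 1/(w - 8)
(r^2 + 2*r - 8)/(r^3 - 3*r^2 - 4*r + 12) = (r + 4)/(r^2 - r - 6)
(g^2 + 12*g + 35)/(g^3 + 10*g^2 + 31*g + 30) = (g + 7)/(g^2 + 5*g + 6)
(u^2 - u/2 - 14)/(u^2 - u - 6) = (-u^2 + u/2 + 14)/(-u^2 + u + 6)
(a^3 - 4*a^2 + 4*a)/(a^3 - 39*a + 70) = a*(a - 2)/(a^2 + 2*a - 35)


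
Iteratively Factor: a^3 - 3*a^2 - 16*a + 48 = (a - 4)*(a^2 + a - 12) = (a - 4)*(a + 4)*(a - 3)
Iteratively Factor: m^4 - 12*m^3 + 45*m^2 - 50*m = (m - 2)*(m^3 - 10*m^2 + 25*m) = m*(m - 2)*(m^2 - 10*m + 25) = m*(m - 5)*(m - 2)*(m - 5)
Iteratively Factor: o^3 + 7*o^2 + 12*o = (o + 4)*(o^2 + 3*o) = (o + 3)*(o + 4)*(o)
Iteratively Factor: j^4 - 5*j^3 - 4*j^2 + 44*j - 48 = (j + 3)*(j^3 - 8*j^2 + 20*j - 16) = (j - 4)*(j + 3)*(j^2 - 4*j + 4) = (j - 4)*(j - 2)*(j + 3)*(j - 2)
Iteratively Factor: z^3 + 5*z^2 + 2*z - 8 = (z - 1)*(z^2 + 6*z + 8) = (z - 1)*(z + 4)*(z + 2)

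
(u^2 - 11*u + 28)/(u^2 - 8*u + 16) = (u - 7)/(u - 4)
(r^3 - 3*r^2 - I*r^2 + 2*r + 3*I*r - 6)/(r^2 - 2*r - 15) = (r^3 - r^2*(3 + I) + r*(2 + 3*I) - 6)/(r^2 - 2*r - 15)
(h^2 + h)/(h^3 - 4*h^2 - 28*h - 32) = h*(h + 1)/(h^3 - 4*h^2 - 28*h - 32)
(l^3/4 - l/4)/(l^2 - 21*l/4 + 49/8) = 2*l*(l^2 - 1)/(8*l^2 - 42*l + 49)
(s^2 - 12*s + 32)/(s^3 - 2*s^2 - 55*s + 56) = (s - 4)/(s^2 + 6*s - 7)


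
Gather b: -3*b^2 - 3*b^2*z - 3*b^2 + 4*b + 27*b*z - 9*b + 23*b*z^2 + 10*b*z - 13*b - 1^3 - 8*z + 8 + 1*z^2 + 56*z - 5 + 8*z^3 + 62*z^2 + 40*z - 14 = b^2*(-3*z - 6) + b*(23*z^2 + 37*z - 18) + 8*z^3 + 63*z^2 + 88*z - 12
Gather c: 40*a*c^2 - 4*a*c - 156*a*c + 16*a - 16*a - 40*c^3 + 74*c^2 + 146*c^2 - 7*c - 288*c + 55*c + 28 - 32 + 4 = -40*c^3 + c^2*(40*a + 220) + c*(-160*a - 240)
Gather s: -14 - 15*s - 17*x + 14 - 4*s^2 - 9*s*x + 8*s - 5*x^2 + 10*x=-4*s^2 + s*(-9*x - 7) - 5*x^2 - 7*x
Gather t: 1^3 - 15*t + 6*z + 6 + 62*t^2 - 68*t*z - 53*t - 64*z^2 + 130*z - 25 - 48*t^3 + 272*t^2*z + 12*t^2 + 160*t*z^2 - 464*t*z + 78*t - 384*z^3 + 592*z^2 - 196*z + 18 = -48*t^3 + t^2*(272*z + 74) + t*(160*z^2 - 532*z + 10) - 384*z^3 + 528*z^2 - 60*z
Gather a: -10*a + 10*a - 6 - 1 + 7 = 0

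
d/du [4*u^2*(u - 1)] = 4*u*(3*u - 2)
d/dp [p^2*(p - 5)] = p*(3*p - 10)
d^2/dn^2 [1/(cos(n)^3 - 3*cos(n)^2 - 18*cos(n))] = 3*(-6*(sin(n)^2 + 2*cos(n) + 5)^2*sin(n)^2 + (sin(n)^2 + 3*cos(n) + 17)*(-23*cos(n) - 8*cos(2*n) + 3*cos(3*n))*cos(n)/4)/((sin(n)^2 + 3*cos(n) + 17)^3*cos(n)^3)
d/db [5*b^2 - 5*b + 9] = 10*b - 5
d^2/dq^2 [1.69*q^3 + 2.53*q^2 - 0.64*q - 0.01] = 10.14*q + 5.06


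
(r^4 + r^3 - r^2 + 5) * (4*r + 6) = 4*r^5 + 10*r^4 + 2*r^3 - 6*r^2 + 20*r + 30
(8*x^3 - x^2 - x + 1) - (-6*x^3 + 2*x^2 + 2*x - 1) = 14*x^3 - 3*x^2 - 3*x + 2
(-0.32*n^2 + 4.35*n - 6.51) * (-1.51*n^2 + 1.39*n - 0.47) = 0.4832*n^4 - 7.0133*n^3 + 16.027*n^2 - 11.0934*n + 3.0597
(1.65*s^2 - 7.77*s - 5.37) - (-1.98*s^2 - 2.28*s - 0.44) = 3.63*s^2 - 5.49*s - 4.93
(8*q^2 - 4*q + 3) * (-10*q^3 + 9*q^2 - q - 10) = -80*q^5 + 112*q^4 - 74*q^3 - 49*q^2 + 37*q - 30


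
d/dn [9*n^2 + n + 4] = 18*n + 1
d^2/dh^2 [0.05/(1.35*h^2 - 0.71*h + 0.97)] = (-0.18225*h^2 + 0.09585*h + 0.05*(2.7*h - 0.71)*(5.4*h - 1.42) - 0.13095)/(1.35*h^2 - 0.71*h + 0.97)^3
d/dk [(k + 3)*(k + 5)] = 2*k + 8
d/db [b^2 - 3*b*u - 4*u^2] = 2*b - 3*u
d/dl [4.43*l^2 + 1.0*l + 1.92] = 8.86*l + 1.0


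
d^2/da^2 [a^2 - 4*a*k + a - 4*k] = 2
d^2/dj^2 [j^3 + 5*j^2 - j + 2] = 6*j + 10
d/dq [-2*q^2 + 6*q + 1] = 6 - 4*q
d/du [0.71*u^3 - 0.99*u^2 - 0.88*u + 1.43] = 2.13*u^2 - 1.98*u - 0.88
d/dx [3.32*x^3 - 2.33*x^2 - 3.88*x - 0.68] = 9.96*x^2 - 4.66*x - 3.88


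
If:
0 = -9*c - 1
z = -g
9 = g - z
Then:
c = -1/9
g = 9/2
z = -9/2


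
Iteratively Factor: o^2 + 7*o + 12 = (o + 3)*(o + 4)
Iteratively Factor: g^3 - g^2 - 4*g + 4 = (g + 2)*(g^2 - 3*g + 2) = (g - 1)*(g + 2)*(g - 2)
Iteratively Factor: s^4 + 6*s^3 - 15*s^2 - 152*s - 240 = (s + 4)*(s^3 + 2*s^2 - 23*s - 60) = (s - 5)*(s + 4)*(s^2 + 7*s + 12) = (s - 5)*(s + 4)^2*(s + 3)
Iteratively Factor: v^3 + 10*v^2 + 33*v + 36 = (v + 4)*(v^2 + 6*v + 9) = (v + 3)*(v + 4)*(v + 3)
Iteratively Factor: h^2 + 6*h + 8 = (h + 4)*(h + 2)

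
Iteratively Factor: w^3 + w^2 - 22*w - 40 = (w - 5)*(w^2 + 6*w + 8) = (w - 5)*(w + 4)*(w + 2)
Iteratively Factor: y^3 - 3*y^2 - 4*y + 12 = (y - 2)*(y^2 - y - 6) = (y - 2)*(y + 2)*(y - 3)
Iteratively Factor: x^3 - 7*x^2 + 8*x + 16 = (x + 1)*(x^2 - 8*x + 16) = (x - 4)*(x + 1)*(x - 4)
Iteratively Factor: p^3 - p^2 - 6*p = (p)*(p^2 - p - 6) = p*(p - 3)*(p + 2)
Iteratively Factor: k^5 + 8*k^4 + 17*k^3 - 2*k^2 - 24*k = (k)*(k^4 + 8*k^3 + 17*k^2 - 2*k - 24) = k*(k + 4)*(k^3 + 4*k^2 + k - 6) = k*(k - 1)*(k + 4)*(k^2 + 5*k + 6) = k*(k - 1)*(k + 2)*(k + 4)*(k + 3)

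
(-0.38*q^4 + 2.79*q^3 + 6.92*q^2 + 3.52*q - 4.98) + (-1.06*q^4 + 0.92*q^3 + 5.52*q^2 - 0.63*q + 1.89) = -1.44*q^4 + 3.71*q^3 + 12.44*q^2 + 2.89*q - 3.09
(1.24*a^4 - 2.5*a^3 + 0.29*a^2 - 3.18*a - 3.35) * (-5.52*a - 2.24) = -6.8448*a^5 + 11.0224*a^4 + 3.9992*a^3 + 16.904*a^2 + 25.6152*a + 7.504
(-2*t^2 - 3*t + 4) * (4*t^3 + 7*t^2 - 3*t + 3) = -8*t^5 - 26*t^4 + t^3 + 31*t^2 - 21*t + 12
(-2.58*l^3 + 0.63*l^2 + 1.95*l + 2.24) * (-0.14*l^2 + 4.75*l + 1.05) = 0.3612*l^5 - 12.3432*l^4 + 0.0105000000000001*l^3 + 9.6104*l^2 + 12.6875*l + 2.352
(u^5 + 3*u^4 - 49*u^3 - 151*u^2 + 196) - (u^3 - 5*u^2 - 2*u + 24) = u^5 + 3*u^4 - 50*u^3 - 146*u^2 + 2*u + 172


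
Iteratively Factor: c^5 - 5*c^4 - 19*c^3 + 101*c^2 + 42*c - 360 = (c - 3)*(c^4 - 2*c^3 - 25*c^2 + 26*c + 120) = (c - 3)*(c + 4)*(c^3 - 6*c^2 - c + 30) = (c - 3)^2*(c + 4)*(c^2 - 3*c - 10) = (c - 3)^2*(c + 2)*(c + 4)*(c - 5)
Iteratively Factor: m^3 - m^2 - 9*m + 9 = (m - 1)*(m^2 - 9) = (m - 3)*(m - 1)*(m + 3)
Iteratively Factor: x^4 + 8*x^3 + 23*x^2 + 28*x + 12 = (x + 2)*(x^3 + 6*x^2 + 11*x + 6) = (x + 1)*(x + 2)*(x^2 + 5*x + 6) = (x + 1)*(x + 2)^2*(x + 3)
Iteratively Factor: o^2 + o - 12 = (o - 3)*(o + 4)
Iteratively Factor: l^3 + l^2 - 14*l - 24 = (l + 3)*(l^2 - 2*l - 8) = (l + 2)*(l + 3)*(l - 4)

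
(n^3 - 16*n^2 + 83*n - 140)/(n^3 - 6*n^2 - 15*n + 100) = (n^2 - 11*n + 28)/(n^2 - n - 20)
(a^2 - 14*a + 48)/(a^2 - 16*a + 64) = (a - 6)/(a - 8)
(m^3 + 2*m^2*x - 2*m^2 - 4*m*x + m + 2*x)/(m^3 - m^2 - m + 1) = (m + 2*x)/(m + 1)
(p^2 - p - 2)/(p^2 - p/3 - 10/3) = 3*(p + 1)/(3*p + 5)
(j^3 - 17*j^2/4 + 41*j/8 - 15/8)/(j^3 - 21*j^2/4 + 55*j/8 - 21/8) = (2*j - 5)/(2*j - 7)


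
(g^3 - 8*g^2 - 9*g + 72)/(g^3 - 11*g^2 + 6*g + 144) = (g - 3)/(g - 6)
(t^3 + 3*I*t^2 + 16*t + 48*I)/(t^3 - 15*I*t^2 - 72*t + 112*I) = (t^2 + 7*I*t - 12)/(t^2 - 11*I*t - 28)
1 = 1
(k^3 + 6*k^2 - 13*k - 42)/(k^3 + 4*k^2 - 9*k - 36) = (k^2 + 9*k + 14)/(k^2 + 7*k + 12)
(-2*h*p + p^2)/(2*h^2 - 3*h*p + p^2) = p/(-h + p)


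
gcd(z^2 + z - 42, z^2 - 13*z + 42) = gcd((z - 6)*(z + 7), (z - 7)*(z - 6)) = z - 6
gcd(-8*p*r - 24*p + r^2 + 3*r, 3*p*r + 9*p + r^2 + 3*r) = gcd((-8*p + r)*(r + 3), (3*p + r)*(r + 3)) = r + 3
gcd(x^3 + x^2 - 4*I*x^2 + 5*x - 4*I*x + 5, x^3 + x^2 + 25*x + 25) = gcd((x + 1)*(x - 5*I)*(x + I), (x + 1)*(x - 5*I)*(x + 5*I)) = x^2 + x*(1 - 5*I) - 5*I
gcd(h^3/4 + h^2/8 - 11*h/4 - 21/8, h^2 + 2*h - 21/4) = 1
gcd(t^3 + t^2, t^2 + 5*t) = t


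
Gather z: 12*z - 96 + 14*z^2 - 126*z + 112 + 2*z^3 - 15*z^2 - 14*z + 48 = 2*z^3 - z^2 - 128*z + 64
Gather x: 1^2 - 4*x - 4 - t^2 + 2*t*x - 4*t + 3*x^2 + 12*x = -t^2 - 4*t + 3*x^2 + x*(2*t + 8) - 3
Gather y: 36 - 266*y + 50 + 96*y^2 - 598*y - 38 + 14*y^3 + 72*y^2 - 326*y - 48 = 14*y^3 + 168*y^2 - 1190*y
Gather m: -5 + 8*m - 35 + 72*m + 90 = 80*m + 50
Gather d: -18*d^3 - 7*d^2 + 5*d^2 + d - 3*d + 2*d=-18*d^3 - 2*d^2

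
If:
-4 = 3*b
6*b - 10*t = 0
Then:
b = -4/3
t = -4/5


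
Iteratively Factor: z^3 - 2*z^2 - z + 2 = (z - 1)*(z^2 - z - 2) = (z - 1)*(z + 1)*(z - 2)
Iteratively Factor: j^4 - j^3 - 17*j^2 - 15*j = (j - 5)*(j^3 + 4*j^2 + 3*j) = (j - 5)*(j + 1)*(j^2 + 3*j) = j*(j - 5)*(j + 1)*(j + 3)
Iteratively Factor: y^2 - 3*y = (y - 3)*(y)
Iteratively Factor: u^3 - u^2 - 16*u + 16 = (u - 4)*(u^2 + 3*u - 4) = (u - 4)*(u - 1)*(u + 4)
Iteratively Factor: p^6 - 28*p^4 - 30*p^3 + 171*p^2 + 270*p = (p + 3)*(p^5 - 3*p^4 - 19*p^3 + 27*p^2 + 90*p) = (p + 2)*(p + 3)*(p^4 - 5*p^3 - 9*p^2 + 45*p) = (p + 2)*(p + 3)^2*(p^3 - 8*p^2 + 15*p) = p*(p + 2)*(p + 3)^2*(p^2 - 8*p + 15) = p*(p - 5)*(p + 2)*(p + 3)^2*(p - 3)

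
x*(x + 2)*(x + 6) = x^3 + 8*x^2 + 12*x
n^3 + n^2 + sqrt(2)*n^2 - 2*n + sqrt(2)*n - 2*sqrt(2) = (n - 1)*(n + 2)*(n + sqrt(2))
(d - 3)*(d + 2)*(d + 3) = d^3 + 2*d^2 - 9*d - 18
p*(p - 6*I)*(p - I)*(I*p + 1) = I*p^4 + 8*p^3 - 13*I*p^2 - 6*p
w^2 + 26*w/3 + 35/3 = (w + 5/3)*(w + 7)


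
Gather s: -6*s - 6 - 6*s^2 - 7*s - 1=-6*s^2 - 13*s - 7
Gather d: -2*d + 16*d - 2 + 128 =14*d + 126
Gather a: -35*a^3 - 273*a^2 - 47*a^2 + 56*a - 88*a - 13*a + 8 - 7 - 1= -35*a^3 - 320*a^2 - 45*a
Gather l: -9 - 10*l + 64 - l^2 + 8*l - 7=-l^2 - 2*l + 48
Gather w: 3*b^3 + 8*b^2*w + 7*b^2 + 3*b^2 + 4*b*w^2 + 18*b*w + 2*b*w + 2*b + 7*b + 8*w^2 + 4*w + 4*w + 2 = 3*b^3 + 10*b^2 + 9*b + w^2*(4*b + 8) + w*(8*b^2 + 20*b + 8) + 2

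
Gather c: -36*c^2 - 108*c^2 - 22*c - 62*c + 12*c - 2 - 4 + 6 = -144*c^2 - 72*c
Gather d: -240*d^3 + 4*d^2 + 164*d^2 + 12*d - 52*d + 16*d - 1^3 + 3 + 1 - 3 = -240*d^3 + 168*d^2 - 24*d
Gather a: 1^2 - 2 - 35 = -36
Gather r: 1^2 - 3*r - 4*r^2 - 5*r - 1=-4*r^2 - 8*r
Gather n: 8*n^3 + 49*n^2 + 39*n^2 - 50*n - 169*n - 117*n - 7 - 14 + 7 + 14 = 8*n^3 + 88*n^2 - 336*n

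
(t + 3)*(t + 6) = t^2 + 9*t + 18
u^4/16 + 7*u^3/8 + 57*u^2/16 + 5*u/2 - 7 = (u/4 + 1)^2*(u - 1)*(u + 7)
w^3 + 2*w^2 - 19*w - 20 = (w - 4)*(w + 1)*(w + 5)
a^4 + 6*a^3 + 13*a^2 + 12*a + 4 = (a + 1)^2*(a + 2)^2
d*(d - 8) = d^2 - 8*d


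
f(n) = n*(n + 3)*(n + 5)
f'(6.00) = 219.00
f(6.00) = 594.00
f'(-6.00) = 27.00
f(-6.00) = -18.00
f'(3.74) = 116.80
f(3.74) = 220.31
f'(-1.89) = -4.52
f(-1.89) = -6.52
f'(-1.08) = 1.22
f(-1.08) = -8.13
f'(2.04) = 60.12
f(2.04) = 72.38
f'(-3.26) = -5.28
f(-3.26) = 1.47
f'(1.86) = 55.14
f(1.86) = 62.01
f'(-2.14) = -5.50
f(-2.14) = -5.26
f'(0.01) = 15.16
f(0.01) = 0.15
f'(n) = n*(n + 3) + n*(n + 5) + (n + 3)*(n + 5)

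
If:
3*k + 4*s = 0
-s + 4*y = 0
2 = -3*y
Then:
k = 32/9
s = -8/3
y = -2/3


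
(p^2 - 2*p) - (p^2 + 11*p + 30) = -13*p - 30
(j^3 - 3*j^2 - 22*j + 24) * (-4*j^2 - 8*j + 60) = -4*j^5 + 4*j^4 + 172*j^3 - 100*j^2 - 1512*j + 1440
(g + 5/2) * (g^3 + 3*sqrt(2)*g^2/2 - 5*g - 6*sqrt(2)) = g^4 + 3*sqrt(2)*g^3/2 + 5*g^3/2 - 5*g^2 + 15*sqrt(2)*g^2/4 - 25*g/2 - 6*sqrt(2)*g - 15*sqrt(2)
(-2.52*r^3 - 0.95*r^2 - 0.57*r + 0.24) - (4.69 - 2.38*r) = -2.52*r^3 - 0.95*r^2 + 1.81*r - 4.45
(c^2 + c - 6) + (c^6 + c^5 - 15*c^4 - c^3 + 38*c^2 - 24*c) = c^6 + c^5 - 15*c^4 - c^3 + 39*c^2 - 23*c - 6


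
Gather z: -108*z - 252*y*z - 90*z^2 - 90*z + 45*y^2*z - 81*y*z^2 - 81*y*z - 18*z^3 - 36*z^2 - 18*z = -18*z^3 + z^2*(-81*y - 126) + z*(45*y^2 - 333*y - 216)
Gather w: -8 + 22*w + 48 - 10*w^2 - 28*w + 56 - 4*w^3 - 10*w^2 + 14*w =-4*w^3 - 20*w^2 + 8*w + 96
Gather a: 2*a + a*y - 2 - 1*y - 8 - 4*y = a*(y + 2) - 5*y - 10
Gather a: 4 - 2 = 2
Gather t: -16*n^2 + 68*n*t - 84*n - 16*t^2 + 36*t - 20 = -16*n^2 - 84*n - 16*t^2 + t*(68*n + 36) - 20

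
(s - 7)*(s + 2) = s^2 - 5*s - 14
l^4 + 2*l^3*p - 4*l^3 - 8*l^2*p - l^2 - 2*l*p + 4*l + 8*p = (l - 4)*(l - 1)*(l + 1)*(l + 2*p)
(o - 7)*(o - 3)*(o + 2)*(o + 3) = o^4 - 5*o^3 - 23*o^2 + 45*o + 126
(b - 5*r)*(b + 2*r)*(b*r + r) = b^3*r - 3*b^2*r^2 + b^2*r - 10*b*r^3 - 3*b*r^2 - 10*r^3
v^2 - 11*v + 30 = (v - 6)*(v - 5)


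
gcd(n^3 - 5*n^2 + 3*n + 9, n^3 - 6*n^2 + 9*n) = n^2 - 6*n + 9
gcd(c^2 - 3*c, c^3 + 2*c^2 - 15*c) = c^2 - 3*c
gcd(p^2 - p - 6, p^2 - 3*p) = p - 3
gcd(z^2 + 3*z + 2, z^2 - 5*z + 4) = 1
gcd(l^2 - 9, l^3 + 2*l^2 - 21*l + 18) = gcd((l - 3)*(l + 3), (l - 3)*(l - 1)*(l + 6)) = l - 3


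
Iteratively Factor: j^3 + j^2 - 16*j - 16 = (j + 4)*(j^2 - 3*j - 4) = (j + 1)*(j + 4)*(j - 4)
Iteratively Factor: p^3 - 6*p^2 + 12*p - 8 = (p - 2)*(p^2 - 4*p + 4) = (p - 2)^2*(p - 2)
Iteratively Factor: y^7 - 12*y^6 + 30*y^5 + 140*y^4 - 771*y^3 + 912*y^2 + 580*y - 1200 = (y - 2)*(y^6 - 10*y^5 + 10*y^4 + 160*y^3 - 451*y^2 + 10*y + 600) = (y - 2)^2*(y^5 - 8*y^4 - 6*y^3 + 148*y^2 - 155*y - 300) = (y - 2)^2*(y + 1)*(y^4 - 9*y^3 + 3*y^2 + 145*y - 300) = (y - 5)*(y - 2)^2*(y + 1)*(y^3 - 4*y^2 - 17*y + 60) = (y - 5)*(y - 2)^2*(y + 1)*(y + 4)*(y^2 - 8*y + 15) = (y - 5)*(y - 3)*(y - 2)^2*(y + 1)*(y + 4)*(y - 5)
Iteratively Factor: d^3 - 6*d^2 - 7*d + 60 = (d - 5)*(d^2 - d - 12) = (d - 5)*(d - 4)*(d + 3)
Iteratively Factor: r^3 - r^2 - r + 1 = (r - 1)*(r^2 - 1) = (r - 1)^2*(r + 1)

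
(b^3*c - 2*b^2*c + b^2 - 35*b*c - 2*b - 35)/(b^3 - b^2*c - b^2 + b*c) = (b^3*c - 2*b^2*c + b^2 - 35*b*c - 2*b - 35)/(b*(b^2 - b*c - b + c))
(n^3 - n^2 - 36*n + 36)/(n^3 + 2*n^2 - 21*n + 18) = (n - 6)/(n - 3)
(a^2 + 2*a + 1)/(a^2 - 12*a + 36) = (a^2 + 2*a + 1)/(a^2 - 12*a + 36)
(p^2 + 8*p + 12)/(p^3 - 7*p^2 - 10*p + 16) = (p + 6)/(p^2 - 9*p + 8)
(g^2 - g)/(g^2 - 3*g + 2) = g/(g - 2)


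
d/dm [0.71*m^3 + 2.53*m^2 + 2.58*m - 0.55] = 2.13*m^2 + 5.06*m + 2.58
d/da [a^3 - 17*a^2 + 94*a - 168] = 3*a^2 - 34*a + 94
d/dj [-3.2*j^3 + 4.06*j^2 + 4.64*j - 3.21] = -9.6*j^2 + 8.12*j + 4.64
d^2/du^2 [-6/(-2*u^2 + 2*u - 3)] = 24*(-2*u^2 + 2*u + 2*(2*u - 1)^2 - 3)/(2*u^2 - 2*u + 3)^3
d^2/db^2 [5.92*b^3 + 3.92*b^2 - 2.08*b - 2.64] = 35.52*b + 7.84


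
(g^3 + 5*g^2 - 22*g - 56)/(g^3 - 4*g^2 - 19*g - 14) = (g^2 + 3*g - 28)/(g^2 - 6*g - 7)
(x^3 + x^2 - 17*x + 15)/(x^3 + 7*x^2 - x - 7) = (x^2 + 2*x - 15)/(x^2 + 8*x + 7)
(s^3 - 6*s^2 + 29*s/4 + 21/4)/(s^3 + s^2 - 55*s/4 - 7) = (s - 3)/(s + 4)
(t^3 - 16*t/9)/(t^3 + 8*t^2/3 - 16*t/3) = (t + 4/3)/(t + 4)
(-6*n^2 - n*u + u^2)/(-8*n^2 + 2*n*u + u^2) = (-6*n^2 - n*u + u^2)/(-8*n^2 + 2*n*u + u^2)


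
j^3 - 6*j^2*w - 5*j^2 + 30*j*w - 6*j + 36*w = (j - 6)*(j + 1)*(j - 6*w)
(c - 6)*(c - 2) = c^2 - 8*c + 12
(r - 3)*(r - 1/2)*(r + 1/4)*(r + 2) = r^4 - 5*r^3/4 - 47*r^2/8 + 13*r/8 + 3/4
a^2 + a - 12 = (a - 3)*(a + 4)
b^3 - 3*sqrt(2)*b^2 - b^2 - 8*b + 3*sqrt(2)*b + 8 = (b - 1)*(b - 4*sqrt(2))*(b + sqrt(2))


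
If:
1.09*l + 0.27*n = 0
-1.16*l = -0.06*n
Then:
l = 0.00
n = 0.00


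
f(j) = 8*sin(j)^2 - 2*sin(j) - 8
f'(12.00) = -8.93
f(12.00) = -4.62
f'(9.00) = -4.19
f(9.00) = -7.47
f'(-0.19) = -4.93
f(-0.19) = -7.34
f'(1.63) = -0.83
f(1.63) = -2.02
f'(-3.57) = -4.23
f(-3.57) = -7.45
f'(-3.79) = -6.11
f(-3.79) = -6.29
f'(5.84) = -8.01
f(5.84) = -5.67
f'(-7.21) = -8.88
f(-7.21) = -1.28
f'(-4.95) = 3.19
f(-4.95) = -2.39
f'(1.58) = -0.13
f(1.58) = -2.00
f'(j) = 16*sin(j)*cos(j) - 2*cos(j)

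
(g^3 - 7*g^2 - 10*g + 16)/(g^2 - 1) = (g^2 - 6*g - 16)/(g + 1)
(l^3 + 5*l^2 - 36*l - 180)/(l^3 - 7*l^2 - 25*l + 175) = (l^2 - 36)/(l^2 - 12*l + 35)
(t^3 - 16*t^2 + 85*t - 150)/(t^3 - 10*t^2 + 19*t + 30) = (t - 5)/(t + 1)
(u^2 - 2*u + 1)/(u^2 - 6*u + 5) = (u - 1)/(u - 5)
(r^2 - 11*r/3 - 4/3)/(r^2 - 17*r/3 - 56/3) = (-3*r^2 + 11*r + 4)/(-3*r^2 + 17*r + 56)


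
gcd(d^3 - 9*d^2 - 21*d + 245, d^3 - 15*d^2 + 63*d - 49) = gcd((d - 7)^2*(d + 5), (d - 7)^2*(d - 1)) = d^2 - 14*d + 49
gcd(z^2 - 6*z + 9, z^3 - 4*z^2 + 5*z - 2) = 1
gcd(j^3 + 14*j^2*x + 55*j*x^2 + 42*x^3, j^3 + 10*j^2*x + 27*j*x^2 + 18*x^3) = j^2 + 7*j*x + 6*x^2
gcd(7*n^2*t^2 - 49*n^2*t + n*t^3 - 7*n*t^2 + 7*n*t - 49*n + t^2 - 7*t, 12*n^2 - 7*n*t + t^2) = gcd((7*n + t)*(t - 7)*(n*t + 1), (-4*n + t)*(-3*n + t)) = 1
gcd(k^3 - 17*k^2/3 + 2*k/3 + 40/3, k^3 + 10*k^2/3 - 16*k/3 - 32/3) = k^2 - 2*k/3 - 8/3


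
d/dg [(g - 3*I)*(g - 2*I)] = 2*g - 5*I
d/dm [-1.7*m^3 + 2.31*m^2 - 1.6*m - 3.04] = -5.1*m^2 + 4.62*m - 1.6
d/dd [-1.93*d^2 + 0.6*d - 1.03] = 0.6 - 3.86*d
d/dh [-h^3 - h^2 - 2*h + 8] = -3*h^2 - 2*h - 2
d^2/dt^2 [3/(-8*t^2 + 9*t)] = 6*(8*t*(8*t - 9) - (16*t - 9)^2)/(t^3*(8*t - 9)^3)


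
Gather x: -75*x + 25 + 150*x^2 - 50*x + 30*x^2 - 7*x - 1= 180*x^2 - 132*x + 24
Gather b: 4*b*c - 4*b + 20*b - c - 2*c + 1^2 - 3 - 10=b*(4*c + 16) - 3*c - 12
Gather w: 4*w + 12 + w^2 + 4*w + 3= w^2 + 8*w + 15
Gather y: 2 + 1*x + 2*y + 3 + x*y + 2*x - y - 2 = 3*x + y*(x + 1) + 3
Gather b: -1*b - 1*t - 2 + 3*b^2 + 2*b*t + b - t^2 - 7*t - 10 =3*b^2 + 2*b*t - t^2 - 8*t - 12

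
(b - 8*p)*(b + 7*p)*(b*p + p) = b^3*p - b^2*p^2 + b^2*p - 56*b*p^3 - b*p^2 - 56*p^3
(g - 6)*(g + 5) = g^2 - g - 30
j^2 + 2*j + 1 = (j + 1)^2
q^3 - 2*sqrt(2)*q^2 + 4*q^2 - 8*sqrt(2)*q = q*(q + 4)*(q - 2*sqrt(2))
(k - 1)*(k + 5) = k^2 + 4*k - 5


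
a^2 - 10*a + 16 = (a - 8)*(a - 2)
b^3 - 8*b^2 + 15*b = b*(b - 5)*(b - 3)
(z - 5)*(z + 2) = z^2 - 3*z - 10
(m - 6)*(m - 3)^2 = m^3 - 12*m^2 + 45*m - 54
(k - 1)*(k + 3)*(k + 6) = k^3 + 8*k^2 + 9*k - 18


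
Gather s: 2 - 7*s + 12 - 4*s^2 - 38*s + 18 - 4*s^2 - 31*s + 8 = -8*s^2 - 76*s + 40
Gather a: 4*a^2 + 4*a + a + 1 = 4*a^2 + 5*a + 1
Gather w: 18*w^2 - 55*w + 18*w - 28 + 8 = 18*w^2 - 37*w - 20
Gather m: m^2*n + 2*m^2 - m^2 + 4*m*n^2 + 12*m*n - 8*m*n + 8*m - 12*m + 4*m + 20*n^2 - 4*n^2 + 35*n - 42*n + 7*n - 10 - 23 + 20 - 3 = m^2*(n + 1) + m*(4*n^2 + 4*n) + 16*n^2 - 16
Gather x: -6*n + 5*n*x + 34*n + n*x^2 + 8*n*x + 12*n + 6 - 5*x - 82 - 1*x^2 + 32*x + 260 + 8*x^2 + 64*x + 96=40*n + x^2*(n + 7) + x*(13*n + 91) + 280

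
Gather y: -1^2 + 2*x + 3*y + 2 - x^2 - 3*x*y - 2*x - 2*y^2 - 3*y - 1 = -x^2 - 3*x*y - 2*y^2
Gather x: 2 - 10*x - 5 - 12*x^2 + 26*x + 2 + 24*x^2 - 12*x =12*x^2 + 4*x - 1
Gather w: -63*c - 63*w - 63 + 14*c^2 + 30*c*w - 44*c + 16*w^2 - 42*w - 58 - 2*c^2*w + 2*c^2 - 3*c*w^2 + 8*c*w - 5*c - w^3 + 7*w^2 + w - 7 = 16*c^2 - 112*c - w^3 + w^2*(23 - 3*c) + w*(-2*c^2 + 38*c - 104) - 128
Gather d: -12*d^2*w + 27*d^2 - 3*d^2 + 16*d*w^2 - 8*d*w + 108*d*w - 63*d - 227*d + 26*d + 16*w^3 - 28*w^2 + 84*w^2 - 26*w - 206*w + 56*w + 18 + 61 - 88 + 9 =d^2*(24 - 12*w) + d*(16*w^2 + 100*w - 264) + 16*w^3 + 56*w^2 - 176*w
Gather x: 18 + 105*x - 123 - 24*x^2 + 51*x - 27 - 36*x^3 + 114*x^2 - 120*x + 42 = -36*x^3 + 90*x^2 + 36*x - 90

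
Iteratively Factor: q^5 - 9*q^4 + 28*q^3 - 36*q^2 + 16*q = (q)*(q^4 - 9*q^3 + 28*q^2 - 36*q + 16) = q*(q - 1)*(q^3 - 8*q^2 + 20*q - 16) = q*(q - 2)*(q - 1)*(q^2 - 6*q + 8) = q*(q - 2)^2*(q - 1)*(q - 4)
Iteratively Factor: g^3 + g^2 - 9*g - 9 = (g + 3)*(g^2 - 2*g - 3) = (g + 1)*(g + 3)*(g - 3)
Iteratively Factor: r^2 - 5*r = (r)*(r - 5)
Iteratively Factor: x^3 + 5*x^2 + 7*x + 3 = (x + 3)*(x^2 + 2*x + 1) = (x + 1)*(x + 3)*(x + 1)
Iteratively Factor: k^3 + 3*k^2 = (k)*(k^2 + 3*k) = k*(k + 3)*(k)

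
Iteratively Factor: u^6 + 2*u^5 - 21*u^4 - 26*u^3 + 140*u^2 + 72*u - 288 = (u + 3)*(u^5 - u^4 - 18*u^3 + 28*u^2 + 56*u - 96) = (u + 2)*(u + 3)*(u^4 - 3*u^3 - 12*u^2 + 52*u - 48) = (u - 2)*(u + 2)*(u + 3)*(u^3 - u^2 - 14*u + 24) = (u - 2)*(u + 2)*(u + 3)*(u + 4)*(u^2 - 5*u + 6) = (u - 3)*(u - 2)*(u + 2)*(u + 3)*(u + 4)*(u - 2)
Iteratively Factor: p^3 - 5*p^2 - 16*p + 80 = (p - 5)*(p^2 - 16) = (p - 5)*(p - 4)*(p + 4)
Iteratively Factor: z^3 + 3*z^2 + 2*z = (z + 1)*(z^2 + 2*z) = z*(z + 1)*(z + 2)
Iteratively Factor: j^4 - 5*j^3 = (j)*(j^3 - 5*j^2) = j*(j - 5)*(j^2) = j^2*(j - 5)*(j)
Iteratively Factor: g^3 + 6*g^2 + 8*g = (g)*(g^2 + 6*g + 8) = g*(g + 4)*(g + 2)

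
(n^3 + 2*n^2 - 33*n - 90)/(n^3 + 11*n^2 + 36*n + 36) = (n^2 - n - 30)/(n^2 + 8*n + 12)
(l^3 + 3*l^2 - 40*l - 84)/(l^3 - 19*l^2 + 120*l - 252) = (l^2 + 9*l + 14)/(l^2 - 13*l + 42)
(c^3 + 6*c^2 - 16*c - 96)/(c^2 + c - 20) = (c^2 + 10*c + 24)/(c + 5)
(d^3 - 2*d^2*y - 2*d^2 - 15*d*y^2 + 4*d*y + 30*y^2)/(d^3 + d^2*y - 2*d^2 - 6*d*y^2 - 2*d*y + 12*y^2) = (-d + 5*y)/(-d + 2*y)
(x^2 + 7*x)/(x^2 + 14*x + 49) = x/(x + 7)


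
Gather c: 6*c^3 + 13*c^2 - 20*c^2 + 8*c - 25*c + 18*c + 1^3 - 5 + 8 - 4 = 6*c^3 - 7*c^2 + c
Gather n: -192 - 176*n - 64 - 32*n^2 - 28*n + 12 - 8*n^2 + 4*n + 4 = -40*n^2 - 200*n - 240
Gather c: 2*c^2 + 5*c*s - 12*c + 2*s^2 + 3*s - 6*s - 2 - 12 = 2*c^2 + c*(5*s - 12) + 2*s^2 - 3*s - 14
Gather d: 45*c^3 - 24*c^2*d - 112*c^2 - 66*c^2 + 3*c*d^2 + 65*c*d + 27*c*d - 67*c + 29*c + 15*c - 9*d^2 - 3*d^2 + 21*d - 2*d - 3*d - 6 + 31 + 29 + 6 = 45*c^3 - 178*c^2 - 23*c + d^2*(3*c - 12) + d*(-24*c^2 + 92*c + 16) + 60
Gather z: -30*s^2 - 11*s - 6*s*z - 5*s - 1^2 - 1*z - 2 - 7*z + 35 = -30*s^2 - 16*s + z*(-6*s - 8) + 32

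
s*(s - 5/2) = s^2 - 5*s/2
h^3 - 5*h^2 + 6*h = h*(h - 3)*(h - 2)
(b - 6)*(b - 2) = b^2 - 8*b + 12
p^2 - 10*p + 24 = (p - 6)*(p - 4)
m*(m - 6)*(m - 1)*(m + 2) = m^4 - 5*m^3 - 8*m^2 + 12*m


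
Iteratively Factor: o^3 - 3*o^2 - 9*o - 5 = (o + 1)*(o^2 - 4*o - 5) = (o - 5)*(o + 1)*(o + 1)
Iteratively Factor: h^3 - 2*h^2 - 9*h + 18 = (h - 3)*(h^2 + h - 6) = (h - 3)*(h + 3)*(h - 2)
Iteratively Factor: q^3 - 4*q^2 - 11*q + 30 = (q - 2)*(q^2 - 2*q - 15) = (q - 5)*(q - 2)*(q + 3)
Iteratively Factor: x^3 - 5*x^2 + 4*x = (x - 4)*(x^2 - x) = (x - 4)*(x - 1)*(x)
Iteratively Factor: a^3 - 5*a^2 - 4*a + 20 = (a + 2)*(a^2 - 7*a + 10) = (a - 5)*(a + 2)*(a - 2)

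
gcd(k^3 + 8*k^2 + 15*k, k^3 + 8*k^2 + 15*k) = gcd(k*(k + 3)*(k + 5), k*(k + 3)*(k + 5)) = k^3 + 8*k^2 + 15*k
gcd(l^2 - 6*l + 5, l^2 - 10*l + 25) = l - 5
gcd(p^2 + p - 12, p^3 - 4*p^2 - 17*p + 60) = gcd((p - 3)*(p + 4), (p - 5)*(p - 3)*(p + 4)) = p^2 + p - 12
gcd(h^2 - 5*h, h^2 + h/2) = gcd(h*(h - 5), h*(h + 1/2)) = h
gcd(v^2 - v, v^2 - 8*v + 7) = v - 1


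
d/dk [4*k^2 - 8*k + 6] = 8*k - 8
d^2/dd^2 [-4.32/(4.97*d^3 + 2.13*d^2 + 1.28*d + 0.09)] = ((128.8224*d + 18.4032)*(4.97*d^3 + 2.13*d^2 + 1.28*d + 0.09) - 4.32*(14.91*d^2 + 4.26*d + 1.28)*(29.82*d^2 + 8.52*d + 2.56))/(4.97*d^3 + 2.13*d^2 + 1.28*d + 0.09)^3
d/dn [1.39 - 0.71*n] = -0.710000000000000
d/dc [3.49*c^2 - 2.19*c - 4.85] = 6.98*c - 2.19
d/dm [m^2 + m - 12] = 2*m + 1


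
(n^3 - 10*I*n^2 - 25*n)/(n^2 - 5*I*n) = n - 5*I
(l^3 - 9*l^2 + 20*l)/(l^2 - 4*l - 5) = l*(l - 4)/(l + 1)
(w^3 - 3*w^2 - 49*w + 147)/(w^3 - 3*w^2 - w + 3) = (w^2 - 49)/(w^2 - 1)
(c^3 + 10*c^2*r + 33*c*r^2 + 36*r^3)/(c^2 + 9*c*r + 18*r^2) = (c^2 + 7*c*r + 12*r^2)/(c + 6*r)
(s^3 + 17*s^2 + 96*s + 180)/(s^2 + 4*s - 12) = (s^2 + 11*s + 30)/(s - 2)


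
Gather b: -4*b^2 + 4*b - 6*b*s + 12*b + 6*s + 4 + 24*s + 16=-4*b^2 + b*(16 - 6*s) + 30*s + 20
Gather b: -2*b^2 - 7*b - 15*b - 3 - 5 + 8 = -2*b^2 - 22*b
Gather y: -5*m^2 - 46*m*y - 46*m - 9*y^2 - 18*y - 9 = -5*m^2 - 46*m - 9*y^2 + y*(-46*m - 18) - 9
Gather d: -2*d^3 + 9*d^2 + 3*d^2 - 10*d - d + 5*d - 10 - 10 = -2*d^3 + 12*d^2 - 6*d - 20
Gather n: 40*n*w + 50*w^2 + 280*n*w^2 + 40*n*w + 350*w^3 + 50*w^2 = n*(280*w^2 + 80*w) + 350*w^3 + 100*w^2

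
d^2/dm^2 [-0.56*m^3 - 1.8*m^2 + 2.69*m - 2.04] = -3.36*m - 3.6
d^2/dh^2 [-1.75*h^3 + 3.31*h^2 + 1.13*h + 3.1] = 6.62 - 10.5*h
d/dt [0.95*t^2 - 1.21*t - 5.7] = 1.9*t - 1.21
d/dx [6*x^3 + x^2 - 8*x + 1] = 18*x^2 + 2*x - 8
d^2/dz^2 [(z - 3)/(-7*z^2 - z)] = 2*(-49*z^3 + 441*z^2 + 63*z + 3)/(z^3*(343*z^3 + 147*z^2 + 21*z + 1))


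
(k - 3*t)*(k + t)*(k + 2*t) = k^3 - 7*k*t^2 - 6*t^3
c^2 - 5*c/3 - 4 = (c - 3)*(c + 4/3)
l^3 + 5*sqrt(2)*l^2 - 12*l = l*(l - sqrt(2))*(l + 6*sqrt(2))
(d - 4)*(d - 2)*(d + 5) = d^3 - d^2 - 22*d + 40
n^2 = n^2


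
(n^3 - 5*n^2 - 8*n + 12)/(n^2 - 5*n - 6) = (n^2 + n - 2)/(n + 1)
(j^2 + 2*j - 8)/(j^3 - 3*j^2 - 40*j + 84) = (j + 4)/(j^2 - j - 42)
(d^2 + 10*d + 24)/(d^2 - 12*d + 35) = (d^2 + 10*d + 24)/(d^2 - 12*d + 35)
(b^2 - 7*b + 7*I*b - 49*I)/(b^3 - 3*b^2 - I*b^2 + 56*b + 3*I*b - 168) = (b - 7)/(b^2 - b*(3 + 8*I) + 24*I)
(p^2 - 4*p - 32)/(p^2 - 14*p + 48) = (p + 4)/(p - 6)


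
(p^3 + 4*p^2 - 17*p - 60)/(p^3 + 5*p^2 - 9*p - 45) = (p - 4)/(p - 3)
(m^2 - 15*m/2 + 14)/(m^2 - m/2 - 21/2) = (m - 4)/(m + 3)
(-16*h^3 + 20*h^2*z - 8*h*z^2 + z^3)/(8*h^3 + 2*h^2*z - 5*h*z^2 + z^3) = (-2*h + z)/(h + z)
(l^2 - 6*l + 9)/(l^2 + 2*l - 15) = (l - 3)/(l + 5)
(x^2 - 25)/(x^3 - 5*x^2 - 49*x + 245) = (x + 5)/(x^2 - 49)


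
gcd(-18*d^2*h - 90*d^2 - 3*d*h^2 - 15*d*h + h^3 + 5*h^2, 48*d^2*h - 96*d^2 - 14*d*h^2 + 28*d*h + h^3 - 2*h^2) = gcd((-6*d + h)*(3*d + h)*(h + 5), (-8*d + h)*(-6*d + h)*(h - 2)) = 6*d - h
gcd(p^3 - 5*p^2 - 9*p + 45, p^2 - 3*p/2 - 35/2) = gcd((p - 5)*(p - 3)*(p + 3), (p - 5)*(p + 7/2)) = p - 5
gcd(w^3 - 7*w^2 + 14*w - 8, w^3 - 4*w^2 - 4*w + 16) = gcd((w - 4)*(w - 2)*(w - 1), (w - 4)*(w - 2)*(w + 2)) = w^2 - 6*w + 8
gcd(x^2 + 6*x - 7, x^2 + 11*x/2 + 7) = 1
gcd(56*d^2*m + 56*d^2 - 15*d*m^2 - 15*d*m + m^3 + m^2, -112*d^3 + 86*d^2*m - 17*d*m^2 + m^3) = 56*d^2 - 15*d*m + m^2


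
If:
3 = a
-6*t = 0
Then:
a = 3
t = 0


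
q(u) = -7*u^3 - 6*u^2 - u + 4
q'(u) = -21*u^2 - 12*u - 1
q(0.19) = 3.55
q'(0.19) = -4.04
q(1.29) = -22.30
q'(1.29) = -51.43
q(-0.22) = 4.00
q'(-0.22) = 0.62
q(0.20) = 3.50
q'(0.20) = -4.24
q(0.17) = 3.62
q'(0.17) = -3.65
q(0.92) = -7.45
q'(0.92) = -29.81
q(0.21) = 3.46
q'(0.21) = -4.45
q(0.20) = 3.50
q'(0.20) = -4.24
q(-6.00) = 1306.00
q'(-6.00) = -685.00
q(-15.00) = 22294.00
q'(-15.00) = -4546.00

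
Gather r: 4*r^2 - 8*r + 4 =4*r^2 - 8*r + 4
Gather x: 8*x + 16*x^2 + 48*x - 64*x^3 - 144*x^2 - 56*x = -64*x^3 - 128*x^2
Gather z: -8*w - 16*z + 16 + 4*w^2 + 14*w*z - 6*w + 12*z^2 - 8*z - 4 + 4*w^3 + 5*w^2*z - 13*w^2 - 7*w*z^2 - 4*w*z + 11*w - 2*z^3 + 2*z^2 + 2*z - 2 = 4*w^3 - 9*w^2 - 3*w - 2*z^3 + z^2*(14 - 7*w) + z*(5*w^2 + 10*w - 22) + 10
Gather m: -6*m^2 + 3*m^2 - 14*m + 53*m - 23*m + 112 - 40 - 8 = -3*m^2 + 16*m + 64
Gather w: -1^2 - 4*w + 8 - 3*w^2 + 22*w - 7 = -3*w^2 + 18*w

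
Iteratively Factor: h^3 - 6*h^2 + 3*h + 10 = (h + 1)*(h^2 - 7*h + 10) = (h - 2)*(h + 1)*(h - 5)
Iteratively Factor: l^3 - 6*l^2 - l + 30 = (l - 5)*(l^2 - l - 6) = (l - 5)*(l + 2)*(l - 3)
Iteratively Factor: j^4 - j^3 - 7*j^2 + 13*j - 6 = (j + 3)*(j^3 - 4*j^2 + 5*j - 2) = (j - 2)*(j + 3)*(j^2 - 2*j + 1) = (j - 2)*(j - 1)*(j + 3)*(j - 1)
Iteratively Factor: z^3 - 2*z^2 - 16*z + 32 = (z + 4)*(z^2 - 6*z + 8) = (z - 4)*(z + 4)*(z - 2)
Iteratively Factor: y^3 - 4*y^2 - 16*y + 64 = (y - 4)*(y^2 - 16) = (y - 4)*(y + 4)*(y - 4)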